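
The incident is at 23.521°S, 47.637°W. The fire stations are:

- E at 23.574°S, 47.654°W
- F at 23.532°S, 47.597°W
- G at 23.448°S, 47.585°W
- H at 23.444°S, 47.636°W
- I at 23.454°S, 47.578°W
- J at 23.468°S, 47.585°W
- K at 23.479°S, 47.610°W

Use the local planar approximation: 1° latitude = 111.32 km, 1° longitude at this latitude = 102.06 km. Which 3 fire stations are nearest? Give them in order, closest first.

F, K, E

Distances from 23.521°S, 47.637°W:
E: √((-0.053·111.32)² + (-0.017·102.06)²) = √(34.80953 + 3.01029) = 6.150 km
F: √((-0.011·111.32)² + (0.040·102.06)²) = √(1.49945 + 16.66599) = 4.262 km
G: √((0.073·111.32)² + (0.052·102.06)²) = √(66.03773 + 28.16552) = 9.706 km
H: √((0.077·111.32)² + (0.001·102.06)²) = √(73.47301 + 0.01042) = 8.572 km
I: √((0.067·111.32)² + (0.059·102.06)²) = √(55.62833 + 36.25894) = 9.586 km
J: √((0.053·111.32)² + (0.052·102.06)²) = √(34.80953 + 28.16552) = 7.936 km
K: √((0.042·111.32)² + (0.027·102.06)²) = √(21.85974 + 7.59344) = 5.427 km
Sorted: F (4.262 km) < K (5.427 km) < E (6.150 km) < J (7.936 km) < H (8.572 km) < …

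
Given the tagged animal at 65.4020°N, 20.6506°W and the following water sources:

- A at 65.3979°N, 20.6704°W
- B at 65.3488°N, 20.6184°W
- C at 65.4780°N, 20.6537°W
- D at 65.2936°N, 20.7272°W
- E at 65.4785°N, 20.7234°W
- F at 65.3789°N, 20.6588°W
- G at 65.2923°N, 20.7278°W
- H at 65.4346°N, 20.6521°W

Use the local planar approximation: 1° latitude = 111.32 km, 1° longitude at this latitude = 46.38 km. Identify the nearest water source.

A

Distances from 65.4020°N, 20.6506°W:
A: √((-0.0041·111.32)² + (-0.0198·46.38)²) = √(0.208312 + 0.843319) = 1.0255 km
B: √((-0.0532·111.32)² + (0.0322·46.38)²) = √(35.072737 + 2.230351) = 6.1076 km
C: √((0.0760·111.32)² + (-0.0031·46.38)²) = √(71.577015 + 0.020672) = 8.4615 km
D: √((-0.1084·111.32)² + (-0.0766·46.38)²) = √(145.614613 + 12.621734) = 12.5792 km
E: √((0.0765·111.32)² + (-0.0728·46.38)²) = √(72.521915 + 11.400509) = 9.1609 km
F: √((-0.0231·111.32)² + (-0.0082·46.38)²) = √(6.612571 + 0.144640) = 2.5995 km
G: √((-0.1097·111.32)² + (-0.0772·46.38)²) = √(149.128157 + 12.820238) = 12.7259 km
H: √((0.0326·111.32)² + (-0.0015·46.38)²) = √(13.169873 + 0.004840) = 3.6297 km
Minimum: A at 1.0255 km.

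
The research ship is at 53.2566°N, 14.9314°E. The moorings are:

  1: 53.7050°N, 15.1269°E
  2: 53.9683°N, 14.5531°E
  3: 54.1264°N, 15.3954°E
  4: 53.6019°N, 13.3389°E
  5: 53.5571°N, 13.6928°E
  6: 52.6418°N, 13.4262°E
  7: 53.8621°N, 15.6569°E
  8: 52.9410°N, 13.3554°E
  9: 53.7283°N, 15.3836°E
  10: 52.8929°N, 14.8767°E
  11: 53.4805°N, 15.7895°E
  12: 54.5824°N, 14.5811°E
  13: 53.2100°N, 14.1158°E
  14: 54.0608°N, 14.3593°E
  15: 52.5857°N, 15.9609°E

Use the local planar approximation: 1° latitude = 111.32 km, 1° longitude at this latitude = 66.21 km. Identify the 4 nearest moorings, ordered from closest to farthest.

10, 1, 13, 9

Distances from 53.2566°N, 14.9314°E:
1: √((0.4484·111.32)² + (0.1955·66.21)²) = √(2491.595875 + 167.548560) = 51.5669 km
2: √((0.7117·111.32)² + (-0.3783·66.21)²) = √(6276.829429 + 627.364382) = 83.0915 km
3: √((0.8698·111.32)² + (0.4640·66.21)²) = √(9375.300613 + 943.806876) = 101.5830 km
4: √((0.3453·111.32)² + (-1.5925·66.21)²) = √(1477.541038 + 11117.472344) = 112.2275 km
5: √((0.3005·111.32)² + (-1.2386·66.21)²) = √(1119.013557 + 6725.263843) = 88.5679 km
6: √((-0.6148·111.32)² + (-1.5052·66.21)²) = √(4683.970088 + 9931.974482) = 120.8964 km
7: √((0.6055·111.32)² + (0.7255·66.21)²) = √(4543.334266 + 2307.395330) = 82.7691 km
8: √((-0.3156·111.32)² + (-1.5760·66.21)²) = √(1234.299021 + 10888.288061) = 110.1026 km
9: √((0.4717·111.32)² + (0.4522·66.21)²) = √(2757.262713 + 896.413301) = 60.4456 km
10: √((-0.3637·111.32)² + (-0.0547·66.21)²) = √(1639.203971 + 13.116617) = 40.6487 km
11: √((0.2239·111.32)² + (0.8581·66.21)²) = √(621.233093 + 3227.921613) = 62.0416 km
12: √((1.3258·111.32)² + (-0.3503·66.21)²) = √(21782.234274 + 537.932087) = 149.3994 km
13: √((-0.0466·111.32)² + (-0.8156·66.21)²) = √(26.910281 + 2916.094609) = 54.2495 km
14: √((0.8042·111.32)² + (-0.5721·66.21)²) = √(8014.464930 + 1434.799020) = 97.2073 km
15: √((-0.6709·111.32)² + (1.0295·66.21)²) = √(5577.787685 + 4646.221153) = 101.1138 km
Sorted: 10 (40.6487 km) < 1 (51.5669 km) < 13 (54.2495 km) < 9 (60.4456 km) < 11 (62.0416 km) < 7 (82.7691 km) < …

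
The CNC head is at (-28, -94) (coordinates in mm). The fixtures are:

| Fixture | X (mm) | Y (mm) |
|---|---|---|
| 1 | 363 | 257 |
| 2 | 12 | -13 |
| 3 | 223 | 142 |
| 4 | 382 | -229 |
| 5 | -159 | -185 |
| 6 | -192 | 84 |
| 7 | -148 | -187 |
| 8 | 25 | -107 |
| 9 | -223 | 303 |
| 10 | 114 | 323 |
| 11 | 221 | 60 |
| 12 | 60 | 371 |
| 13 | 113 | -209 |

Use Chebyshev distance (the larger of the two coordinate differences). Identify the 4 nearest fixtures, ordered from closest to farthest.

Distances from (-28, -94):
1: max(|391|, |351|) = 391 mm
2: max(|40|, |81|) = 81 mm
3: max(|251|, |236|) = 251 mm
4: max(|410|, |-135|) = 410 mm
5: max(|-131|, |-91|) = 131 mm
6: max(|-164|, |178|) = 178 mm
7: max(|-120|, |-93|) = 120 mm
8: max(|53|, |-13|) = 53 mm
9: max(|-195|, |397|) = 397 mm
10: max(|142|, |417|) = 417 mm
11: max(|249|, |154|) = 249 mm
12: max(|88|, |465|) = 465 mm
13: max(|141|, |-115|) = 141 mm
Sorted: 8 (53 mm) < 2 (81 mm) < 7 (120 mm) < 5 (131 mm) < 13 (141 mm) < 6 (178 mm) < …

8, 2, 7, 5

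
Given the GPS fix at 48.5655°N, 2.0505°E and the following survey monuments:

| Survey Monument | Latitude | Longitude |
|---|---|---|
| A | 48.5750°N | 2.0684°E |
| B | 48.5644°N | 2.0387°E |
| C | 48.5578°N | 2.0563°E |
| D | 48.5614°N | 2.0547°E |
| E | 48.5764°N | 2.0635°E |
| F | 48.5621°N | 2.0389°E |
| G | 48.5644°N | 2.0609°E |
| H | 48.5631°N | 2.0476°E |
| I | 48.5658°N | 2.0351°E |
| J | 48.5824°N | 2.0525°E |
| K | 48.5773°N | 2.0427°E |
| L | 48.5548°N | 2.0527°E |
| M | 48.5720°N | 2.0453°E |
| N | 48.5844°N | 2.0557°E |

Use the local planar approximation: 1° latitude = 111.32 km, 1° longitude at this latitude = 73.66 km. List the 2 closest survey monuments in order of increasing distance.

Distances from 48.5655°N, 2.0505°E:
A: √((0.0095·111.32)² + (0.0179·73.66)²) = √(1.118391 + 1.738479) = 1.6902 km
B: √((-0.0011·111.32)² + (-0.0118·73.66)²) = √(0.014994 + 0.755488) = 0.8778 km
C: √((-0.0077·111.32)² + (0.0058·73.66)²) = √(0.734730 + 0.182524) = 0.9577 km
D: √((-0.0041·111.32)² + (0.0042·73.66)²) = √(0.208312 + 0.095711) = 0.5514 km
E: √((0.0109·111.32)² + (0.0130·73.66)²) = √(1.472310 + 0.916959) = 1.5457 km
F: √((-0.0034·111.32)² + (-0.0116·73.66)²) = √(0.143253 + 0.730095) = 0.9345 km
G: √((-0.0011·111.32)² + (0.0104·73.66)²) = √(0.014994 + 0.586854) = 0.7758 km
H: √((-0.0024·111.32)² + (-0.0029·73.66)²) = √(0.071379 + 0.045631) = 0.3421 km
I: √((0.0003·111.32)² + (-0.0154·73.66)²) = √(0.001115 + 1.286782) = 1.1349 km
J: √((0.0169·111.32)² + (0.0020·73.66)²) = √(3.539320 + 0.021703) = 1.8871 km
K: √((0.0118·111.32)² + (-0.0078·73.66)²) = √(1.725482 + 0.330105) = 1.4337 km
L: √((-0.0107·111.32)² + (0.0022·73.66)²) = √(1.418776 + 0.026261) = 1.2021 km
M: √((0.0065·111.32)² + (-0.0052·73.66)²) = √(0.523568 + 0.146714) = 0.8187 km
N: √((0.0189·111.32)² + (0.0052·73.66)²) = √(4.426597 + 0.146714) = 2.1385 km
Sorted: H (0.3421 km) < D (0.5514 km) < G (0.7758 km) < M (0.8187 km) < …

H, D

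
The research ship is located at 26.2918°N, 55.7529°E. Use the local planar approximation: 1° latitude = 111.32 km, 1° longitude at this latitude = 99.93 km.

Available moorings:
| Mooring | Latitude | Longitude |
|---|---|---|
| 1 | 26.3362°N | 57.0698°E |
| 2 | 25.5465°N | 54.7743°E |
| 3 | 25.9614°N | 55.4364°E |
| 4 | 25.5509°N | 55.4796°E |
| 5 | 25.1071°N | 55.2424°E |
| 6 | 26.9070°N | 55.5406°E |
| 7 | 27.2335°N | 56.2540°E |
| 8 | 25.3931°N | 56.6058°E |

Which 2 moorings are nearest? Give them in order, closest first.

Distances from 26.2918°N, 55.7529°E:
1: 131.6906 km
2: 128.2446 km
3: 48.5087 km
4: 86.8812 km
5: 141.4037 km
6: 71.6948 km
7: 116.1759 km
8: 131.4263 km
Sorted: 3 (48.5087 km) < 6 (71.6948 km) < 4 (86.8812 km) < 7 (116.1759 km) < …

3, 6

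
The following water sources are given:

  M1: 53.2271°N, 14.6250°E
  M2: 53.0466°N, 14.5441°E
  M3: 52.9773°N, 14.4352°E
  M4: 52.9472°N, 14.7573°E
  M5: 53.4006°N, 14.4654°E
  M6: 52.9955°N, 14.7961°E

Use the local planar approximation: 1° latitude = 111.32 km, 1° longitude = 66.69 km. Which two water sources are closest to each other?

M4 and M6

Pairwise distances:
M1–M2: 20.8050 km
M1–M3: 30.5531 km
M1–M4: 32.3836 km
M1–M5: 22.0527 km
M1–M6: 28.1940 km
M2–M3: 10.5952 km
M2–M4: 18.0166 km
M2–M5: 39.7553 km
M2–M6: 17.7425 km
M3–M4: 21.7406 km
M3–M5: 47.1648 km
M3–M6: 24.1535 km
M4–M5: 54.0965 km
M4–M6: 5.9670 km
M5–M6: 50.1998 km
Closest pair: M4–M6 at 5.9670 km.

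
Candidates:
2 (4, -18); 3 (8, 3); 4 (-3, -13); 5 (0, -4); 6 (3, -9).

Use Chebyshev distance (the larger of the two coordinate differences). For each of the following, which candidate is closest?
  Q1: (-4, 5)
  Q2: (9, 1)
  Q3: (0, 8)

Q1→5; Q2→3; Q3→3

Q1 at (-4, 5):
  2: 23
  3: 12
  4: 18
  5: 9
  6: 14
  → nearest: 5 (9)
Q2 at (9, 1):
  2: 19
  3: 2
  4: 14
  5: 9
  6: 10
  → nearest: 3 (2)
Q3 at (0, 8):
  2: 26
  3: 8
  4: 21
  5: 12
  6: 17
  → nearest: 3 (8)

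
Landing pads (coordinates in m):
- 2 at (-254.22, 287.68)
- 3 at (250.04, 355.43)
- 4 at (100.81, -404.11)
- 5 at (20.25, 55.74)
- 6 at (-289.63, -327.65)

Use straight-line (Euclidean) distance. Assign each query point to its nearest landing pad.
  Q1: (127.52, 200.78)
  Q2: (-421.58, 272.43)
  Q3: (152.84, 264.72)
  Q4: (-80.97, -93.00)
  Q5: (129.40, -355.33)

Q1→5; Q2→2; Q3→3; Q4→5; Q5→4

Q1 at (127.52, 200.78):
  2: √((-381.74)² + (86.90)²) = √(145725.4276 + 7551.6100) = 391.51 m
  3: √((122.52)² + (154.65)²) = √(15011.1504 + 23916.6225) = 197.30 m
  4: √((-26.71)² + (-604.89)²) = √(713.4241 + 365891.9121) = 605.48 m
  5: √((-107.27)² + (-145.04)²) = √(11506.8529 + 21036.6016) = 180.40 m
  6: √((-417.15)² + (-528.43)²) = √(174014.1225 + 279238.2649) = 673.24 m
  → nearest: 5 (180.40 m)
Q2 at (-421.58, 272.43):
  2: √((167.36)² + (15.25)²) = √(28009.3696 + 232.5625) = 168.05 m
  3: √((671.62)² + (83.00)²) = √(451073.4244 + 6889.0000) = 676.73 m
  4: √((522.39)² + (-676.54)²) = √(272891.3121 + 457706.3716) = 854.75 m
  5: √((441.83)² + (-216.69)²) = √(195213.7489 + 46954.5561) = 492.11 m
  6: √((131.95)² + (-600.08)²) = √(17410.8025 + 360096.0064) = 614.42 m
  → nearest: 2 (168.05 m)
Q3 at (152.84, 264.72):
  2: √((-407.06)² + (22.96)²) = √(165697.8436 + 527.1616) = 407.71 m
  3: √((97.20)² + (90.71)²) = √(9447.8400 + 8228.3041) = 132.95 m
  4: √((-52.03)² + (-668.83)²) = √(2707.1209 + 447333.5689) = 670.85 m
  5: √((-132.59)² + (-208.98)²) = √(17580.1081 + 43672.6404) = 247.49 m
  6: √((-442.47)² + (-592.37)²) = √(195779.7009 + 350902.2169) = 739.38 m
  → nearest: 3 (132.95 m)
Q4 at (-80.97, -93.00):
  2: √((-173.25)² + (380.68)²) = √(30015.5625 + 144917.2624) = 418.25 m
  3: √((331.01)² + (448.43)²) = √(109567.6201 + 201089.4649) = 557.37 m
  4: √((181.78)² + (-311.11)²) = √(33043.9684 + 96789.4321) = 360.32 m
  5: √((101.22)² + (148.74)²) = √(10245.4884 + 22123.5876) = 179.91 m
  6: √((-208.66)² + (-234.65)²) = √(43538.9956 + 55060.6225) = 314.01 m
  → nearest: 5 (179.91 m)
Q5 at (129.40, -355.33):
  2: √((-383.62)² + (643.01)²) = √(147164.3044 + 413461.8601) = 748.75 m
  3: √((120.64)² + (710.76)²) = √(14554.0096 + 505179.7776) = 720.93 m
  4: √((-28.59)² + (-48.78)²) = √(817.3881 + 2379.4884) = 56.54 m
  5: √((-109.15)² + (411.07)²) = √(11913.7225 + 168978.5449) = 425.31 m
  6: √((-419.03)² + (27.68)²) = √(175586.1409 + 766.1824) = 419.94 m
  → nearest: 4 (56.54 m)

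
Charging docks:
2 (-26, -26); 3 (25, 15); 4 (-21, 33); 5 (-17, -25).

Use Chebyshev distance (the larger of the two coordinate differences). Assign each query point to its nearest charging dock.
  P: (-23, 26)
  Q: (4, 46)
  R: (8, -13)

P→4; Q→4; R→5

P at (-23, 26):
  2: max(|-3|, |-52|) = 52
  3: max(|48|, |-11|) = 48
  4: max(|2|, |7|) = 7
  5: max(|6|, |-51|) = 51
  → nearest: 4 (7)
Q at (4, 46):
  2: max(|-30|, |-72|) = 72
  3: max(|21|, |-31|) = 31
  4: max(|-25|, |-13|) = 25
  5: max(|-21|, |-71|) = 71
  → nearest: 4 (25)
R at (8, -13):
  2: max(|-34|, |-13|) = 34
  3: max(|17|, |28|) = 28
  4: max(|-29|, |46|) = 46
  5: max(|-25|, |-12|) = 25
  → nearest: 5 (25)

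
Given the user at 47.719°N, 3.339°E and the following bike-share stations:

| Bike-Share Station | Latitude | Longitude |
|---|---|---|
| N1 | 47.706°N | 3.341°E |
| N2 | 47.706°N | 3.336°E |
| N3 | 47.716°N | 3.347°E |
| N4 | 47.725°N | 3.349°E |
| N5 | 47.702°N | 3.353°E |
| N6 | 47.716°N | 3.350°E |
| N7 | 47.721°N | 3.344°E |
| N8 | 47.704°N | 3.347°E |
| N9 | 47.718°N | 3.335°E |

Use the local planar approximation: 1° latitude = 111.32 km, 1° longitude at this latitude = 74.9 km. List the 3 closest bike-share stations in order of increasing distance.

Distances from 47.719°N, 3.339°E:
N1: 1.455 km
N2: 1.465 km
N3: 0.686 km
N4: 1.004 km
N5: 2.164 km
N6: 0.889 km
N7: 0.436 km
N8: 1.774 km
N9: 0.320 km
Sorted: N9 (0.320 km) < N7 (0.436 km) < N3 (0.686 km) < N6 (0.889 km) < N4 (1.004 km) < …

N9, N7, N3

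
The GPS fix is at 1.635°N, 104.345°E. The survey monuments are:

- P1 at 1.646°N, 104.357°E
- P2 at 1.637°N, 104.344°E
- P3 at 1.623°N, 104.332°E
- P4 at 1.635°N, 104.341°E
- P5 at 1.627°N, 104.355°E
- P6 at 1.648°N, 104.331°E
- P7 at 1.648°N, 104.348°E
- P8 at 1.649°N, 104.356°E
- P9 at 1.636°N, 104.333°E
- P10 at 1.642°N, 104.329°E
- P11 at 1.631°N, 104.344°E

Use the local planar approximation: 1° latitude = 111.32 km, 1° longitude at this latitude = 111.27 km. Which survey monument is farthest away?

Distances from 1.635°N, 104.345°E:
P1: √((0.011·111.32)² + (0.012·111.27)²) = √(1.49945 + 1.78287) = 1.812 km
P2: √((0.002·111.32)² + (-0.001·111.27)²) = √(0.04957 + 0.01238) = 0.249 km
P3: √((-0.012·111.32)² + (-0.013·111.27)²) = √(1.78447 + 2.09239) = 1.969 km
P4: √((0.000·111.32)² + (-0.004·111.27)²) = √(0.00000 + 0.19810) = 0.445 km
P5: √((-0.008·111.32)² + (0.010·111.27)²) = √(0.79310 + 1.23810) = 1.425 km
P6: √((0.013·111.32)² + (-0.014·111.27)²) = √(2.09427 + 2.42668) = 2.126 km
P7: √((0.013·111.32)² + (0.003·111.27)²) = √(2.09427 + 0.11143) = 1.485 km
P8: √((0.014·111.32)² + (0.011·111.27)²) = √(2.42886 + 1.49810) = 1.982 km
P9: √((0.001·111.32)² + (-0.012·111.27)²) = √(0.01239 + 1.78287) = 1.340 km
P10: √((0.007·111.32)² + (-0.016·111.27)²) = √(0.60721 + 3.16954) = 1.943 km
P11: √((-0.004·111.32)² + (-0.001·111.27)²) = √(0.19827 + 0.01238) = 0.459 km
Maximum: P6 at 2.126 km.

P6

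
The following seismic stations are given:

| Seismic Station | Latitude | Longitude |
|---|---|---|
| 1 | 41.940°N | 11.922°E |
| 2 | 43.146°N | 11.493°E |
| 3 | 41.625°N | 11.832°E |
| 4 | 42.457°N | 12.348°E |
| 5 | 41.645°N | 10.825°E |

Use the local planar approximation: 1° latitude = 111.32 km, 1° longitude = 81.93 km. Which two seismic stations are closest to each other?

1 and 3

Pairwise distances:
1–2: 138.777 km
1–3: 35.833 km
1–4: 67.309 km
1–5: 95.689 km
2–3: 171.581 km
2–4: 103.874 km
2–5: 175.826 km
3–4: 101.811 km
3–5: 82.534 km
4–5: 154.080 km
Closest pair: 1–3 at 35.833 km.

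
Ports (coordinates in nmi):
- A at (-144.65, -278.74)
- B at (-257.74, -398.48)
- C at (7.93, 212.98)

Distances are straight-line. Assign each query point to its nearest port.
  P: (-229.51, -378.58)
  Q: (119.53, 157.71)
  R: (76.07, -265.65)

P at (-229.51, -378.58):
  A: √((84.86)² + (99.84)²) = √(7201.2196 + 9968.0256) = 131.03 nmi
  B: √((-28.23)² + (-19.90)²) = √(796.9329 + 396.0100) = 34.54 nmi
  C: √((237.44)² + (591.56)²) = √(56377.7536 + 349943.2336) = 637.43 nmi
  → nearest: B (34.54 nmi)
Q at (119.53, 157.71):
  A: √((-264.18)² + (-436.45)²) = √(69791.0724 + 190488.6025) = 510.18 nmi
  B: √((-377.27)² + (-556.19)²) = √(142332.6529 + 309347.3161) = 672.07 nmi
  C: √((-111.60)² + (55.27)²) = √(12454.5600 + 3054.7729) = 124.54 nmi
  → nearest: C (124.54 nmi)
R at (76.07, -265.65):
  A: √((-220.72)² + (-13.09)²) = √(48717.3184 + 171.3481) = 221.11 nmi
  B: √((-333.81)² + (-132.83)²) = √(111429.1161 + 17643.8089) = 359.27 nmi
  C: √((-68.14)² + (478.63)²) = √(4643.0596 + 229086.6769) = 483.46 nmi
  → nearest: A (221.11 nmi)

P→B; Q→C; R→A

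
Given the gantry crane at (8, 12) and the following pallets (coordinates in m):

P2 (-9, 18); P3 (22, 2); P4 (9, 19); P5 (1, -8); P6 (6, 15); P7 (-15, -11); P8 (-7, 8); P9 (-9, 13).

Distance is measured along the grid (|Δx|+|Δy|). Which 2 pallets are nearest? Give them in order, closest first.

P6, P4

Distances from (8, 12):
P2: 23 m
P3: 24 m
P4: 8 m
P5: 27 m
P6: 5 m
P7: 46 m
P8: 19 m
P9: 18 m
Sorted: P6 (5 m) < P4 (8 m) < P9 (18 m) < P8 (19 m) < …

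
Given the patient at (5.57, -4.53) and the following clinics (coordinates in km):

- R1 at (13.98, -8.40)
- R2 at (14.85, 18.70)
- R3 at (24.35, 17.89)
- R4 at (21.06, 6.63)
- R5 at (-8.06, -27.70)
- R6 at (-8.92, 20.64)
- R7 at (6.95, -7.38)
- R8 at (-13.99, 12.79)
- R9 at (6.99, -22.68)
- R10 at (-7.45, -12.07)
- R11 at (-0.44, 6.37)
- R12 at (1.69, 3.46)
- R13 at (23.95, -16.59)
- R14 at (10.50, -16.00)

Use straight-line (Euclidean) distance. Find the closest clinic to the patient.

Distances from (5.57, -4.53):
R1: √((8.41)² + (-3.87)²) = √(70.7281 + 14.9769) = 9.26 km
R2: √((9.28)² + (23.23)²) = √(86.1184 + 539.6329) = 25.02 km
R3: √((18.78)² + (22.42)²) = √(352.6884 + 502.6564) = 29.25 km
R4: √((15.49)² + (11.16)²) = √(239.9401 + 124.5456) = 19.09 km
R5: √((-13.63)² + (-23.17)²) = √(185.7769 + 536.8489) = 26.88 km
R6: √((-14.49)² + (25.17)²) = √(209.9601 + 633.5289) = 29.04 km
R7: √((1.38)² + (-2.85)²) = √(1.9044 + 8.1225) = 3.17 km
R8: √((-19.56)² + (17.32)²) = √(382.5936 + 299.9824) = 26.13 km
R9: √((1.42)² + (-18.15)²) = √(2.0164 + 329.4225) = 18.21 km
R10: √((-13.02)² + (-7.54)²) = √(169.5204 + 56.8516) = 15.05 km
R11: √((-6.01)² + (10.90)²) = √(36.1201 + 118.8100) = 12.45 km
R12: √((-3.88)² + (7.99)²) = √(15.0544 + 63.8401) = 8.88 km
R13: √((18.38)² + (-12.06)²) = √(337.8244 + 145.4436) = 21.98 km
R14: √((4.93)² + (-11.47)²) = √(24.3049 + 131.5609) = 12.48 km
Minimum: R7 at 3.17 km.

R7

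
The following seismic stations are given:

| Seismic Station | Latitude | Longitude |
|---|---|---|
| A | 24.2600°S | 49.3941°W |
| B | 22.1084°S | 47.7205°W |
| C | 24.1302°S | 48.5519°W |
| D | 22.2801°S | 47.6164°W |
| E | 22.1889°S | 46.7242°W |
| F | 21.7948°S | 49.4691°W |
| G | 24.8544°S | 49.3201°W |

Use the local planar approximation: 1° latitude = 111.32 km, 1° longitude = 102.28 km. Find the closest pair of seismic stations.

B and D

Pairwise distances:
B–D: 21.8792 km
A–G: 66.6001 km
A–C: 87.3437 km
D–E: 91.8172 km
B–E: 102.2948 km
C–G: 112.5732 km
B–F: 182.2221 km
D–F: 197.0446 km
C–D: 227.0945 km
B–C: 240.5953 km
A–F: 274.5333 km
C–F: 276.3846 km
E–F: 284.1555 km
A–D: 285.7217 km
C–E: 285.7396 km
A–B: 294.3962 km
D–G: 335.3917 km
F–G: 340.9354 km
B–G: 346.7138 km
A–E: 357.3889 km
E–G: 398.1704 km
Closest pair: B–D at 21.8792 km.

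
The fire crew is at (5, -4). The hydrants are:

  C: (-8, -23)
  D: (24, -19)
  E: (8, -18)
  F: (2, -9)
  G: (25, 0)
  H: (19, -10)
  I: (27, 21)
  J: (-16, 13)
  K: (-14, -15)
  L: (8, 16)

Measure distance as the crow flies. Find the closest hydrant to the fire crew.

F

Distances from (5, -4):
C: √((-13)² + (-19)²) = √(169.000 + 361.000) = 23.0
D: √((19)² + (-15)²) = √(361.000 + 225.000) = 24.2
E: √((3)² + (-14)²) = √(9.000 + 196.000) = 14.3
F: √((-3)² + (-5)²) = √(9.000 + 25.000) = 5.8
G: √((20)² + (4)²) = √(400.000 + 16.000) = 20.4
H: √((14)² + (-6)²) = √(196.000 + 36.000) = 15.2
I: √((22)² + (25)²) = √(484.000 + 625.000) = 33.3
J: √((-21)² + (17)²) = √(441.000 + 289.000) = 27.0
K: √((-19)² + (-11)²) = √(361.000 + 121.000) = 22.0
L: √((3)² + (20)²) = √(9.000 + 400.000) = 20.2
Minimum: F at 5.8.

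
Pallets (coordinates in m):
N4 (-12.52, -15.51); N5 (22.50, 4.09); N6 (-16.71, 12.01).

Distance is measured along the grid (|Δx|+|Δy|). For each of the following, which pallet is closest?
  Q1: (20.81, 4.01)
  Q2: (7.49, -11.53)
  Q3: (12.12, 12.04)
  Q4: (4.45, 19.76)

Q1 at (20.81, 4.01):
  N4: |-33.33| + |-19.52| = 33.33 + 19.52 = 52.85 m
  N5: |1.69| + |0.08| = 1.69 + 0.08 = 1.77 m
  N6: |-37.52| + |8.00| = 37.52 + 8.00 = 45.52 m
  → nearest: N5 (1.77 m)
Q2 at (7.49, -11.53):
  N4: |-20.01| + |-3.98| = 20.01 + 3.98 = 23.99 m
  N5: |15.01| + |15.62| = 15.01 + 15.62 = 30.63 m
  N6: |-24.20| + |23.54| = 24.20 + 23.54 = 47.74 m
  → nearest: N4 (23.99 m)
Q3 at (12.12, 12.04):
  N4: |-24.64| + |-27.55| = 24.64 + 27.55 = 52.19 m
  N5: |10.38| + |-7.95| = 10.38 + 7.95 = 18.33 m
  N6: |-28.83| + |-0.03| = 28.83 + 0.03 = 28.86 m
  → nearest: N5 (18.33 m)
Q4 at (4.45, 19.76):
  N4: |-16.97| + |-35.27| = 16.97 + 35.27 = 52.24 m
  N5: |18.05| + |-15.67| = 18.05 + 15.67 = 33.72 m
  N6: |-21.16| + |-7.75| = 21.16 + 7.75 = 28.91 m
  → nearest: N6 (28.91 m)

Q1→N5; Q2→N4; Q3→N5; Q4→N6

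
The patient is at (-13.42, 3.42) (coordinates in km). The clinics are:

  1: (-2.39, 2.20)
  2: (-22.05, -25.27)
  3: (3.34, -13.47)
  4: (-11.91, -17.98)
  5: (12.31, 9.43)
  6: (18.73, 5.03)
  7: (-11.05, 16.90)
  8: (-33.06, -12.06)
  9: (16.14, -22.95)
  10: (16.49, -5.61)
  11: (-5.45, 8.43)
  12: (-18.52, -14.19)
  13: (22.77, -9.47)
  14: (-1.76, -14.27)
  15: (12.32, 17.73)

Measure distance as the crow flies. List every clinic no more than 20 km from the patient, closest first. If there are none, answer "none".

Distances from (-13.42, 3.42):
1: 11.10 km
2: 29.96 km
3: 23.79 km
4: 21.45 km
5: 26.42 km
6: 32.19 km
7: 13.69 km
8: 25.01 km
9: 39.61 km
10: 31.24 km
11: 9.41 km
12: 18.33 km
13: 38.42 km
14: 21.19 km
15: 29.45 km
Threshold 20 km: 11 (9.41 km), 1 (11.10 km), 7 (13.69 km), 12 (18.33 km) are within range.

11, 1, 7, 12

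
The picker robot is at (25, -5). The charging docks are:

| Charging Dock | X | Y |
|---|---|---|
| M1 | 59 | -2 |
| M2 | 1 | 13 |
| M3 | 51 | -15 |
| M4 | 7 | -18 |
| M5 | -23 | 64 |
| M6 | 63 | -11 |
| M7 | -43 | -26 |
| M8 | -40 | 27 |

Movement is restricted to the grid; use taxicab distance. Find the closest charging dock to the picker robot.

Distances from (25, -5):
M1: |34| + |3| = 34 + 3 = 37
M2: |-24| + |18| = 24 + 18 = 42
M3: |26| + |-10| = 26 + 10 = 36
M4: |-18| + |-13| = 18 + 13 = 31
M5: |-48| + |69| = 48 + 69 = 117
M6: |38| + |-6| = 38 + 6 = 44
M7: |-68| + |-21| = 68 + 21 = 89
M8: |-65| + |32| = 65 + 32 = 97
Minimum: M4 at 31.

M4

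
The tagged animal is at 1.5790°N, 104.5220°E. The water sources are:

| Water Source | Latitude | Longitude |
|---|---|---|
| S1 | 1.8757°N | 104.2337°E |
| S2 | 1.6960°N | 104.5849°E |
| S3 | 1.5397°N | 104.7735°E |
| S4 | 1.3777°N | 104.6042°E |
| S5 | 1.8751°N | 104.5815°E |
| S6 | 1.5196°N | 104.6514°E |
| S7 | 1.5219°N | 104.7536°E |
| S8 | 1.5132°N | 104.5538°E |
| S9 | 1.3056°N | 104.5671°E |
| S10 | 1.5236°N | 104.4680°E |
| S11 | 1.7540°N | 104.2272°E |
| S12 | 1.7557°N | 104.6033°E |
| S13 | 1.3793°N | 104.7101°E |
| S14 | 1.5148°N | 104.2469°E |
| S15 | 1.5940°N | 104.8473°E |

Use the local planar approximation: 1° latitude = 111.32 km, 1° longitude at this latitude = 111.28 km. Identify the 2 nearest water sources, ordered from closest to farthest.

S8, S10

Distances from 1.5790°N, 104.5220°E:
S1: √((0.2967·111.32)² + (-0.2883·111.28)²) = √(1090.891324 + 1029.256264) = 46.0451 km
S2: √((0.1170·111.32)² + (0.0629·111.28)²) = √(169.636037 + 48.993168) = 14.7861 km
S3: √((-0.0393·111.32)² + (0.2515·111.28)²) = √(19.139540 + 783.267691) = 28.3268 km
S4: √((-0.2013·111.32)² + (0.0822·111.28)²) = √(502.150553 + 83.671561) = 24.2038 km
S5: √((0.2961·111.32)² + (0.0595·111.28)²) = √(1086.483687 + 43.839760) = 33.6203 km
S6: √((-0.0594·111.32)² + (0.1294·111.28)²) = √(43.723940 + 207.349402) = 15.8453 km
S7: √((-0.0571·111.32)² + (0.2316·111.28)²) = √(40.403465 + 664.219076) = 26.5447 km
S8: √((-0.0658·111.32)² + (0.0318·111.28)²) = √(53.653515 + 12.522426) = 8.1349 km
S9: √((-0.2734·111.32)² + (0.0451·111.28)²) = √(926.282408 + 25.187631) = 30.8459 km
S10: √((-0.0554·111.32)² + (-0.0540·111.28)²) = √(38.033468 + 36.109523) = 8.6106 km
S11: √((0.1750·111.32)² + (-0.2948·111.28)²) = √(379.509361 + 1076.190595) = 38.1536 km
S12: √((0.1767·111.32)² + (0.0813·111.28)²) = √(386.918499 + 81.849367) = 21.6510 km
S13: √((-0.1997·111.32)² + (0.1881·111.28)²) = √(494.199754 + 438.138912) = 30.5342 km
S14: √((-0.0642·111.32)² + (-0.2751·111.28)²) = √(51.075950 + 937.163606) = 31.4363 km
S15: √((0.0150·111.32)² + (0.3253·111.28)²) = √(2.788232 + 1310.395402) = 36.2379 km
Sorted: S8 (8.1349 km) < S10 (8.6106 km) < S2 (14.7861 km) < S6 (15.8453 km) < …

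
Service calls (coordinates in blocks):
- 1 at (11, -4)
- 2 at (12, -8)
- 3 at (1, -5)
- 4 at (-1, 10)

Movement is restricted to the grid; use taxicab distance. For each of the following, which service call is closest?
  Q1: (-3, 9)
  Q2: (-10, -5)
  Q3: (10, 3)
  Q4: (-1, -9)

Q1 at (-3, 9):
  1: |14| + |-13| = 14 + 13 = 27 blocks
  2: |15| + |-17| = 15 + 17 = 32 blocks
  3: |4| + |-14| = 4 + 14 = 18 blocks
  4: |2| + |1| = 2 + 1 = 3 blocks
  → nearest: 4 (3 blocks)
Q2 at (-10, -5):
  1: |21| + |1| = 21 + 1 = 22 blocks
  2: |22| + |-3| = 22 + 3 = 25 blocks
  3: |11| + |0| = 11 + 0 = 11 blocks
  4: |9| + |15| = 9 + 15 = 24 blocks
  → nearest: 3 (11 blocks)
Q3 at (10, 3):
  1: |1| + |-7| = 1 + 7 = 8 blocks
  2: |2| + |-11| = 2 + 11 = 13 blocks
  3: |-9| + |-8| = 9 + 8 = 17 blocks
  4: |-11| + |7| = 11 + 7 = 18 blocks
  → nearest: 1 (8 blocks)
Q4 at (-1, -9):
  1: |12| + |5| = 12 + 5 = 17 blocks
  2: |13| + |1| = 13 + 1 = 14 blocks
  3: |2| + |4| = 2 + 4 = 6 blocks
  4: |0| + |19| = 0 + 19 = 19 blocks
  → nearest: 3 (6 blocks)

Q1→4; Q2→3; Q3→1; Q4→3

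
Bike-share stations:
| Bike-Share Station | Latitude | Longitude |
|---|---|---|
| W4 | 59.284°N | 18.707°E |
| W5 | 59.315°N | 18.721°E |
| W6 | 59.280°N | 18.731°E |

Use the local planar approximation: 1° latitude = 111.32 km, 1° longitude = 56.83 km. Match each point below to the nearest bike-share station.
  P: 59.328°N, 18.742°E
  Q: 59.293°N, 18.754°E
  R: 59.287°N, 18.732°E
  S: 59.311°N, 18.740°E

P→W5; Q→W6; R→W6; S→W5

P at 59.328°N, 18.742°E:
  W4: 5.287 km
  W5: 1.876 km
  W6: 5.380 km
  → nearest: W5 (1.876 km)
Q at 59.293°N, 18.754°E:
  W4: 2.853 km
  W5: 3.085 km
  W6: 1.950 km
  → nearest: W6 (1.950 km)
R at 59.287°N, 18.732°E:
  W4: 1.459 km
  W5: 3.179 km
  W6: 0.781 km
  → nearest: W6 (0.781 km)
S at 59.311°N, 18.740°E:
  W4: 3.543 km
  W5: 1.168 km
  W6: 3.489 km
  → nearest: W5 (1.168 km)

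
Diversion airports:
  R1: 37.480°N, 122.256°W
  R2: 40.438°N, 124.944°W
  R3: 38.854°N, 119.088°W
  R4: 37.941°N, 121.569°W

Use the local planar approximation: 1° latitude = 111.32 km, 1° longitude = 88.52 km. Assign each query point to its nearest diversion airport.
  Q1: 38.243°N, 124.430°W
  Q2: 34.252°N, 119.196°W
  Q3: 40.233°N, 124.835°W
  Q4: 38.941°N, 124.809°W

Q1 at 38.243°N, 124.430°W:
  R1: 210.353 km
  R2: 248.547 km
  R3: 477.740 km
  R4: 255.477 km
  → nearest: R1 (210.353 km)
Q2 at 34.252°N, 119.196°W:
  R1: 449.997 km
  R2: 856.210 km
  R3: 512.384 km
  R4: 461.265 km
  → nearest: R1 (449.997 km)
Q3 at 40.233°N, 124.835°W:
  R1: 382.149 km
  R2: 24.777 km
  R3: 531.381 km
  R4: 385.593 km
  → nearest: R2 (24.777 km)
Q4 at 38.941°N, 124.809°W:
  R1: 278.430 km
  R2: 167.074 km
  R3: 506.516 km
  R4: 307.651 km
  → nearest: R2 (167.074 km)

Q1→R1; Q2→R1; Q3→R2; Q4→R2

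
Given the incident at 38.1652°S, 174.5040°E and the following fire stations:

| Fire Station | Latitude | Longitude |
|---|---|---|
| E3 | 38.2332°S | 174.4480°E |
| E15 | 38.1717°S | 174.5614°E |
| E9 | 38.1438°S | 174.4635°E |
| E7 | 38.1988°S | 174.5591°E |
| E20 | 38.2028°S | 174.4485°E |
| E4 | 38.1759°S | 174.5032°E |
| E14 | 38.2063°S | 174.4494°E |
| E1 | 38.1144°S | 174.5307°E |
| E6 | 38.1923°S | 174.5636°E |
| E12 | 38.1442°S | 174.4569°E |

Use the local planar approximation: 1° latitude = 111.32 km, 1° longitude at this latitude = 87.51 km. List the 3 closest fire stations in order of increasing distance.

Distances from 38.1652°S, 174.5040°E:
E3: √((-0.0680·111.32)² + (-0.0560·87.51)²) = √(57.301266 + 24.015488) = 9.0176 km
E15: √((-0.0065·111.32)² + (0.0574·87.51)²) = √(0.523568 + 25.231272) = 5.0749 km
E9: √((0.0214·111.32)² + (-0.0405·87.51)²) = √(5.675106 + 12.561035) = 4.2704 km
E7: √((-0.0336·111.32)² + (0.0551·87.51)²) = √(13.990233 + 23.249765) = 6.1025 km
E20: √((-0.0376·111.32)² + (-0.0555·87.51)²) = √(17.519515 + 23.588555) = 6.4116 km
E4: √((-0.0107·111.32)² + (-0.0008·87.51)²) = √(1.418776 + 0.004901) = 1.1932 km
E14: √((-0.0411·111.32)² + (-0.0546·87.51)²) = √(20.932931 + 22.829724) = 6.6153 km
E1: √((0.0508·111.32)² + (0.0267·87.51)²) = √(31.979658 + 5.459312) = 6.1187 km
E6: √((-0.0271·111.32)² + (0.0596·87.51)²) = √(9.100913 + 27.202442) = 6.0252 km
E12: √((0.0210·111.32)² + (-0.0471·87.51)²) = √(5.464935 + 16.988584) = 4.7385 km
Sorted: E4 (1.1932 km) < E9 (4.2704 km) < E12 (4.7385 km) < E15 (5.0749 km) < E6 (6.0252 km) < …

E4, E9, E12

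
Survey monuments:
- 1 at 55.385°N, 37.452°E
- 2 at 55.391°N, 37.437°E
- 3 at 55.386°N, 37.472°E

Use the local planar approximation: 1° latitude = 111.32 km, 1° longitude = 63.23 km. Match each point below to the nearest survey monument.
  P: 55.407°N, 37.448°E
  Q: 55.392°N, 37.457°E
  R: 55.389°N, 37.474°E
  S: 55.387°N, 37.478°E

P→2; Q→1; R→3; S→3

P at 55.407°N, 37.448°E:
  1: √((-0.022·111.32)² + (0.004·63.23)²) = √(5.99780 + 0.06397) = 2.462 km
  2: √((-0.016·111.32)² + (-0.011·63.23)²) = √(3.17239 + 0.48376) = 1.912 km
  3: √((-0.021·111.32)² + (0.024·63.23)²) = √(5.46493 + 2.30287) = 2.787 km
  → nearest: 2 (1.912 km)
Q at 55.392°N, 37.457°E:
  1: √((-0.007·111.32)² + (-0.005·63.23)²) = √(0.60721 + 0.09995) = 0.841 km
  2: √((-0.001·111.32)² + (-0.020·63.23)²) = √(0.01239 + 1.59921) = 1.269 km
  3: √((-0.006·111.32)² + (0.015·63.23)²) = √(0.44612 + 0.89956) = 1.160 km
  → nearest: 1 (0.841 km)
R at 55.389°N, 37.474°E:
  1: √((-0.004·111.32)² + (-0.022·63.23)²) = √(0.19827 + 1.93505) = 1.461 km
  2: √((0.002·111.32)² + (-0.037·63.23)²) = √(0.04957 + 5.47331) = 2.350 km
  3: √((-0.003·111.32)² + (-0.002·63.23)²) = √(0.11153 + 0.01599) = 0.357 km
  → nearest: 3 (0.357 km)
S at 55.387°N, 37.478°E:
  1: √((-0.002·111.32)² + (-0.026·63.23)²) = √(0.04957 + 2.70267) = 1.659 km
  2: √((0.004·111.32)² + (-0.041·63.23)²) = √(0.19827 + 6.72069) = 2.630 km
  3: √((-0.001·111.32)² + (-0.006·63.23)²) = √(0.01239 + 0.14393) = 0.395 km
  → nearest: 3 (0.395 km)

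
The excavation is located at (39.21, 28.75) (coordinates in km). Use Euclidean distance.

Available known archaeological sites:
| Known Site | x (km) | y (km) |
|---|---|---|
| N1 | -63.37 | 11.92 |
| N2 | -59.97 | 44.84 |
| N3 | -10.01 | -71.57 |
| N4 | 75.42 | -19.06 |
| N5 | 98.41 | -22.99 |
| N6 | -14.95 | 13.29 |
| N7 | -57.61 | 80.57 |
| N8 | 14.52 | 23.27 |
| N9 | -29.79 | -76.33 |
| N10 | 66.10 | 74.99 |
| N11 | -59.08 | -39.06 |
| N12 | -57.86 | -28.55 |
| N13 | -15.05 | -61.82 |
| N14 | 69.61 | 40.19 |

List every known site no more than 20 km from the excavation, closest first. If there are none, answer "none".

Distances from (39.21, 28.75):
N1: √((-102.58)² + (-16.83)²) = √(10522.6564 + 283.2489) = 103.95 km
N2: √((-99.18)² + (16.09)²) = √(9836.6724 + 258.8881) = 100.48 km
N3: √((-49.22)² + (-100.32)²) = √(2422.6084 + 10064.1024) = 111.74 km
N4: √((36.21)² + (-47.81)²) = √(1311.1641 + 2285.7961) = 59.97 km
N5: √((59.20)² + (-51.74)²) = √(3504.6400 + 2677.0276) = 78.62 km
N6: √((-54.16)² + (-15.46)²) = √(2933.3056 + 239.0116) = 56.32 km
N7: √((-96.82)² + (51.82)²) = √(9374.1124 + 2685.3124) = 109.82 km
N8: √((-24.69)² + (-5.48)²) = √(609.5961 + 30.0304) = 25.29 km
N9: √((-69.00)² + (-105.08)²) = √(4761.0000 + 11041.8064) = 125.71 km
N10: √((26.89)² + (46.24)²) = √(723.0721 + 2138.1376) = 53.49 km
N11: √((-98.29)² + (-67.81)²) = √(9660.9241 + 4598.1961) = 119.41 km
N12: √((-97.07)² + (-57.30)²) = √(9422.5849 + 3283.2900) = 112.72 km
N13: √((-54.26)² + (-90.57)²) = √(2944.1476 + 8202.9249) = 105.58 km
N14: √((30.40)² + (11.44)²) = √(924.1600 + 130.8736) = 32.48 km
Threshold 20 km: none within range.

none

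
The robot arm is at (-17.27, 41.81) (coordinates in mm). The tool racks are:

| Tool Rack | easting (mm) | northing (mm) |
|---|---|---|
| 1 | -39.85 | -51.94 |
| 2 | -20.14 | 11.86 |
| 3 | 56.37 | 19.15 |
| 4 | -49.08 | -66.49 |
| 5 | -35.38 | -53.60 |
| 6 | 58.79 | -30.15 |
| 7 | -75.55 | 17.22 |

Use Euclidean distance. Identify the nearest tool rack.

Distances from (-17.27, 41.81):
1: 96.43 mm
2: 30.09 mm
3: 77.05 mm
4: 112.88 mm
5: 97.11 mm
6: 104.71 mm
7: 63.26 mm
Minimum: 2 at 30.09 mm.

2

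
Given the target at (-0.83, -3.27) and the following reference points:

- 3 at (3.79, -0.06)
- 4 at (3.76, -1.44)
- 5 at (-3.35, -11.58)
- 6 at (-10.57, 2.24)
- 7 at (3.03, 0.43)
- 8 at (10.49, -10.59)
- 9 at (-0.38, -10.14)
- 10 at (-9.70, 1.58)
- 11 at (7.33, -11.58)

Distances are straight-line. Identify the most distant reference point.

Distances from (-0.83, -3.27):
3: 5.63
4: 4.94
5: 8.68
6: 11.19
7: 5.35
8: 13.48
9: 6.88
10: 10.11
11: 11.65
Maximum: 8 at 13.48.

8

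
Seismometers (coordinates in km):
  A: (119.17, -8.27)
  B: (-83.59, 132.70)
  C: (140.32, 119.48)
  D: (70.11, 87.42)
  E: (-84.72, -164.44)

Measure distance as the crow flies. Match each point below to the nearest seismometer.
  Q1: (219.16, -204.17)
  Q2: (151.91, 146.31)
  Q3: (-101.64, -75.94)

Q1→A; Q2→C; Q3→E

Q1 at (219.16, -204.17):
  A: √((-99.99)² + (195.90)²) = √(9998.0001 + 38376.8100) = 219.94 km
  B: √((-302.75)² + (336.87)²) = √(91657.5625 + 113481.3969) = 452.92 km
  C: √((-78.84)² + (323.65)²) = √(6215.7456 + 104749.3225) = 333.11 km
  D: √((-149.05)² + (291.59)²) = √(22215.9025 + 85024.7281) = 327.48 km
  E: √((-303.88)² + (39.73)²) = √(92343.0544 + 1578.4729) = 306.47 km
  → nearest: A (219.94 km)
Q2 at (151.91, 146.31):
  A: √((-32.74)² + (-154.58)²) = √(1071.9076 + 23894.9764) = 158.01 km
  B: √((-235.50)² + (-13.61)²) = √(55460.2500 + 185.2321) = 235.89 km
  C: √((-11.59)² + (-26.83)²) = √(134.3281 + 719.8489) = 29.23 km
  D: √((-81.80)² + (-58.89)²) = √(6691.2400 + 3468.0321) = 100.79 km
  E: √((-236.63)² + (-310.75)²) = √(55993.7569 + 96565.5625) = 390.59 km
  → nearest: C (29.23 km)
Q3 at (-101.64, -75.94):
  A: √((220.81)² + (67.67)²) = √(48757.0561 + 4579.2289) = 230.95 km
  B: √((18.05)² + (208.64)²) = √(325.8025 + 43530.6496) = 209.42 km
  C: √((241.96)² + (195.42)²) = √(58544.6416 + 38188.9764) = 311.02 km
  D: √((171.75)² + (163.36)²) = √(29498.0625 + 26686.4896) = 237.03 km
  E: √((16.92)² + (-88.50)²) = √(286.2864 + 7832.2500) = 90.10 km
  → nearest: E (90.10 km)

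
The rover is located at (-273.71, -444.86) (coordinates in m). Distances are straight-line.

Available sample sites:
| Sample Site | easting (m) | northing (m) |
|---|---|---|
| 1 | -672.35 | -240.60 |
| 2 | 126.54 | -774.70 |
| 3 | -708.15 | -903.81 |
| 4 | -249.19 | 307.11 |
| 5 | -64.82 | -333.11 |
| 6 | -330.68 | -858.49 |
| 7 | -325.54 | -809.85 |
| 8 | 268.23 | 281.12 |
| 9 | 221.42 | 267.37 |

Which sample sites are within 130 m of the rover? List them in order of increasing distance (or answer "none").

none

Distances from (-273.71, -444.86):
1: 447.92 m
2: 518.65 m
3: 631.96 m
4: 752.37 m
5: 236.90 m
6: 417.53 m
7: 368.65 m
8: 905.95 m
9: 867.42 m
Threshold 130 m: none within range.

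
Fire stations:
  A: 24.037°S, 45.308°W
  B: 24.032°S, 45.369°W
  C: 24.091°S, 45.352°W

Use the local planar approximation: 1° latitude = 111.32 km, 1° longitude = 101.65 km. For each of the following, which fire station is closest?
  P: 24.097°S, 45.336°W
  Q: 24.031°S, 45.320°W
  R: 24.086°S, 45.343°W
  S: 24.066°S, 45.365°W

P at 24.097°S, 45.336°W:
  A: 7.260 km
  B: 7.976 km
  C: 1.758 km
  → nearest: C (1.758 km)
Q at 24.031°S, 45.320°W:
  A: 1.391 km
  B: 4.982 km
  C: 7.429 km
  → nearest: A (1.391 km)
R at 24.086°S, 45.343°W:
  A: 6.512 km
  B: 6.567 km
  C: 1.071 km
  → nearest: C (1.071 km)
S at 24.066°S, 45.365°W:
  A: 6.633 km
  B: 3.807 km
  C: 3.081 km
  → nearest: C (3.081 km)

P→C; Q→A; R→C; S→C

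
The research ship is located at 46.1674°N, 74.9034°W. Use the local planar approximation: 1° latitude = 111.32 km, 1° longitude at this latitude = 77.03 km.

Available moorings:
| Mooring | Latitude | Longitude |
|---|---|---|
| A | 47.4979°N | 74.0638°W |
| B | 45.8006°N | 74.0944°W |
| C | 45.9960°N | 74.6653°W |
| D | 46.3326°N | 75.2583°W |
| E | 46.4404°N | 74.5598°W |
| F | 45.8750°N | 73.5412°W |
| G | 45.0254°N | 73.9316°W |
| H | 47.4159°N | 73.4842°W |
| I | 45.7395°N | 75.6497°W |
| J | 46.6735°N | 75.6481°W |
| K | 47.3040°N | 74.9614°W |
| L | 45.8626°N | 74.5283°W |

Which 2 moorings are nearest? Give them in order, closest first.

Distances from 46.1674°N, 74.9034°W:
A: 161.6160 km
B: 74.5031 km
C: 26.4659 km
D: 32.9478 km
E: 40.3002 km
F: 109.8629 km
G: 147.5299 km
H: 176.8258 km
I: 74.6578 km
J: 80.4036 km
K: 126.6052 km
L: 44.5660 km
Sorted: C (26.4659 km) < D (32.9478 km) < E (40.3002 km) < L (44.5660 km) < …

C, D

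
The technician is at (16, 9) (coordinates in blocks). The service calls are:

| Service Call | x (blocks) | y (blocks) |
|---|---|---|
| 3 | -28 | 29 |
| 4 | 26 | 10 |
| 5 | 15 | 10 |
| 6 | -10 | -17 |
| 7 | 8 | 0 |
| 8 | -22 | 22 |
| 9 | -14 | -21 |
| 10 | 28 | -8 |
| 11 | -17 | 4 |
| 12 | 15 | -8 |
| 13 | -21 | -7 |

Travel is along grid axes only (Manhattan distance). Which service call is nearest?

Distances from (16, 9):
3: |-44| + |20| = 44 + 20 = 64 blocks
4: |10| + |1| = 10 + 1 = 11 blocks
5: |-1| + |1| = 1 + 1 = 2 blocks
6: |-26| + |-26| = 26 + 26 = 52 blocks
7: |-8| + |-9| = 8 + 9 = 17 blocks
8: |-38| + |13| = 38 + 13 = 51 blocks
9: |-30| + |-30| = 30 + 30 = 60 blocks
10: |12| + |-17| = 12 + 17 = 29 blocks
11: |-33| + |-5| = 33 + 5 = 38 blocks
12: |-1| + |-17| = 1 + 17 = 18 blocks
13: |-37| + |-16| = 37 + 16 = 53 blocks
Minimum: 5 at 2 blocks.

5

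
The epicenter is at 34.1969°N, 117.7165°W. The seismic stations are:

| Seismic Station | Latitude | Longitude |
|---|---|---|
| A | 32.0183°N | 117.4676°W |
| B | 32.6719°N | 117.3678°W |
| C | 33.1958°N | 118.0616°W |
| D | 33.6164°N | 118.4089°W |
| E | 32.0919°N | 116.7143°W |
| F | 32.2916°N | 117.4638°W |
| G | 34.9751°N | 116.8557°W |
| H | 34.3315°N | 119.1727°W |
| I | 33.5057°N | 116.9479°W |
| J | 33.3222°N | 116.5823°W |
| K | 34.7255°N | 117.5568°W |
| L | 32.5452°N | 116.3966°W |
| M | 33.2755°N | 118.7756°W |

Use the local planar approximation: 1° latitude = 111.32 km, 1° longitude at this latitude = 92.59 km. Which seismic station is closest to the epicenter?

K

Distances from 34.1969°N, 117.7165°W:
A: √((-2.1786·111.32)² + (0.2489·92.59)²) = √(58816.800193 + 531.102030) = 243.6142 km
B: √((-1.5250·111.32)² + (0.3487·92.59)²) = √(28819.476169 + 1042.394384) = 172.8059 km
C: √((-1.0011·111.32)² + (-0.3451·92.59)²) = √(12419.420108 + 1020.982003) = 115.9327 km
D: √((-0.5805·111.32)² + (-0.6924·92.59)²) = √(4175.907244 + 4110.004398) = 91.0270 km
E: √((-2.1050·111.32)² + (1.0022·92.59)²) = √(54909.892778 + 8610.670389) = 252.0329 km
F: √((-1.9053·111.32)² + (0.2527·92.59)²) = √(44985.559907 + 547.442679) = 213.3846 km
G: √((0.7782·111.32)² + (0.8608·92.59)²) = √(7504.622451 + 6352.324639) = 117.7155 km
H: √((0.1346·111.32)² + (-1.4562·92.59)²) = √(224.510427 + 18179.009710) = 135.6596 km
I: √((-0.6912·111.32)² + (0.7686·92.59)²) = √(5920.438229 + 5064.410826) = 104.8086 km
J: √((-0.8747·111.32)² + (1.1342·92.59)²) = √(9481.229266 + 11028.271623) = 143.2114 km
K: √((0.5286·111.32)² + (0.1597·92.59)²) = √(3462.587149 + 218.644220) = 60.6732 km
L: √((-1.6517·111.32)² + (1.3199·92.59)²) = √(33807.163416 + 14935.171911) = 220.7767 km
M: √((-0.9214·111.32)² + (-1.0591·92.59)²) = √(10520.655775 + 9616.169377) = 141.9043 km
Minimum: K at 60.6732 km.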